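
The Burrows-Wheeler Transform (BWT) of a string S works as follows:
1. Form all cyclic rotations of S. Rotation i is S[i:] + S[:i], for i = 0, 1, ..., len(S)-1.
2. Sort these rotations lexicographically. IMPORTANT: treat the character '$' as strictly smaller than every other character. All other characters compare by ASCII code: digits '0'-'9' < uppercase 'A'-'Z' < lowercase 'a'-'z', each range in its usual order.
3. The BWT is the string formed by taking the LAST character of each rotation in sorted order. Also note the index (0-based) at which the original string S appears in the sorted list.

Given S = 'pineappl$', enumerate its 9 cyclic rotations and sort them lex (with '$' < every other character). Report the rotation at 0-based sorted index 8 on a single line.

All 9 rotations (rotation i = S[i:]+S[:i]):
  rot[0] = pineappl$
  rot[1] = ineappl$p
  rot[2] = neappl$pi
  rot[3] = eappl$pin
  rot[4] = appl$pine
  rot[5] = ppl$pinea
  rot[6] = pl$pineap
  rot[7] = l$pineapp
  rot[8] = $pineappl
Sorted (with $ < everything):
  sorted[0] = $pineappl
  sorted[1] = appl$pine
  sorted[2] = eappl$pin
  sorted[3] = ineappl$p
  sorted[4] = l$pineapp
  sorted[5] = neappl$pi
  sorted[6] = pineappl$
  sorted[7] = pl$pineap
  sorted[8] = ppl$pinea
sorted[8] = ppl$pinea

Answer: ppl$pinea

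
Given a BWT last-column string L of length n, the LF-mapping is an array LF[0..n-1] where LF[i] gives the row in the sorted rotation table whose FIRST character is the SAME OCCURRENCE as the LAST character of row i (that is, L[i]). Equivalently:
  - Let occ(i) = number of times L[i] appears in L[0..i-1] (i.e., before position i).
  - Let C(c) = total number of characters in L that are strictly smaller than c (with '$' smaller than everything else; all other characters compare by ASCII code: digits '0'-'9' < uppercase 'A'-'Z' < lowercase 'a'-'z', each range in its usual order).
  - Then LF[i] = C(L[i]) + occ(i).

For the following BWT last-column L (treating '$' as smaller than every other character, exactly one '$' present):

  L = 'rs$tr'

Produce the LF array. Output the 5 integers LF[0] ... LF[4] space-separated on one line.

Char counts: '$':1, 'r':2, 's':1, 't':1
C (first-col start): C('$')=0, C('r')=1, C('s')=3, C('t')=4
L[0]='r': occ=0, LF[0]=C('r')+0=1+0=1
L[1]='s': occ=0, LF[1]=C('s')+0=3+0=3
L[2]='$': occ=0, LF[2]=C('$')+0=0+0=0
L[3]='t': occ=0, LF[3]=C('t')+0=4+0=4
L[4]='r': occ=1, LF[4]=C('r')+1=1+1=2

Answer: 1 3 0 4 2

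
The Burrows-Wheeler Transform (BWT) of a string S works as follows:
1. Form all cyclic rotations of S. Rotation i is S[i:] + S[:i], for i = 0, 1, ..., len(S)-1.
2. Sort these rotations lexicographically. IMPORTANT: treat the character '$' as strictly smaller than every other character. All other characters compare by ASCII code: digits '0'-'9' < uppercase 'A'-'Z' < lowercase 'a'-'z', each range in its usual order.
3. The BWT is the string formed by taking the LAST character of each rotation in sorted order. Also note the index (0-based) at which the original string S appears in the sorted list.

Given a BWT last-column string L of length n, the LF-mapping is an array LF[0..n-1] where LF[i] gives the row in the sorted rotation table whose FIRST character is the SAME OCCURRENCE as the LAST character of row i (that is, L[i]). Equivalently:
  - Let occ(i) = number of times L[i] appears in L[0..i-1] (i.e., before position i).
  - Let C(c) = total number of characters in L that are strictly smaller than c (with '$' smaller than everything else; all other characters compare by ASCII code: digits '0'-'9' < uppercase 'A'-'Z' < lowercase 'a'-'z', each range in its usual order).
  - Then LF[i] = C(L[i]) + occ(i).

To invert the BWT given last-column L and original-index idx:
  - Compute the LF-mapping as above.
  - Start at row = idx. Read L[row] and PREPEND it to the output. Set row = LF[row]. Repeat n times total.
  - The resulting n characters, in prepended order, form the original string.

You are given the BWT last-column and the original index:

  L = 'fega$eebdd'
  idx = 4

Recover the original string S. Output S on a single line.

Answer: dgbeeeadf$

Derivation:
LF mapping: 8 5 9 1 0 6 7 2 3 4
Walk LF starting at row 4, prepending L[row]:
  step 1: row=4, L[4]='$', prepend. Next row=LF[4]=0
  step 2: row=0, L[0]='f', prepend. Next row=LF[0]=8
  step 3: row=8, L[8]='d', prepend. Next row=LF[8]=3
  step 4: row=3, L[3]='a', prepend. Next row=LF[3]=1
  step 5: row=1, L[1]='e', prepend. Next row=LF[1]=5
  step 6: row=5, L[5]='e', prepend. Next row=LF[5]=6
  step 7: row=6, L[6]='e', prepend. Next row=LF[6]=7
  step 8: row=7, L[7]='b', prepend. Next row=LF[7]=2
  step 9: row=2, L[2]='g', prepend. Next row=LF[2]=9
  step 10: row=9, L[9]='d', prepend. Next row=LF[9]=4
Reversed output: dgbeeeadf$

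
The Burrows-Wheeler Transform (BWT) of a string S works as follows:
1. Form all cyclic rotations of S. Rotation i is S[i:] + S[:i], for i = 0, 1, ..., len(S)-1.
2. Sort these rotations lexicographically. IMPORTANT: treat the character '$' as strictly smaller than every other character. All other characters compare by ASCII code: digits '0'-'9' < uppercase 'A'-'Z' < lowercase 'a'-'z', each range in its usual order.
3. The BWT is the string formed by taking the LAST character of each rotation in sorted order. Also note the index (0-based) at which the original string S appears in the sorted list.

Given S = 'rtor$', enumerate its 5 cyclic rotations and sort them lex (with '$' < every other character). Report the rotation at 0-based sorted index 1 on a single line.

All 5 rotations (rotation i = S[i:]+S[:i]):
  rot[0] = rtor$
  rot[1] = tor$r
  rot[2] = or$rt
  rot[3] = r$rto
  rot[4] = $rtor
Sorted (with $ < everything):
  sorted[0] = $rtor
  sorted[1] = or$rt
  sorted[2] = r$rto
  sorted[3] = rtor$
  sorted[4] = tor$r
sorted[1] = or$rt

Answer: or$rt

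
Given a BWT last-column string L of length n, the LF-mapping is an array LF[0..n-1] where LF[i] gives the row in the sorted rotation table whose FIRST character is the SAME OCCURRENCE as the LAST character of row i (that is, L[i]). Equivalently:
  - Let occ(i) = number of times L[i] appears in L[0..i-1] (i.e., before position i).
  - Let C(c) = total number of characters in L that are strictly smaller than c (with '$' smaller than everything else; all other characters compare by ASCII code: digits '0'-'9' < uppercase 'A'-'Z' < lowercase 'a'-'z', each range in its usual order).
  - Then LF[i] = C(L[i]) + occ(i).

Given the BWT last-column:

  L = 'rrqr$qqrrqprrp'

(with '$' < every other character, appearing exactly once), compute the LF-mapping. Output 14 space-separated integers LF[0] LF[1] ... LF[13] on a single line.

Char counts: '$':1, 'p':2, 'q':4, 'r':7
C (first-col start): C('$')=0, C('p')=1, C('q')=3, C('r')=7
L[0]='r': occ=0, LF[0]=C('r')+0=7+0=7
L[1]='r': occ=1, LF[1]=C('r')+1=7+1=8
L[2]='q': occ=0, LF[2]=C('q')+0=3+0=3
L[3]='r': occ=2, LF[3]=C('r')+2=7+2=9
L[4]='$': occ=0, LF[4]=C('$')+0=0+0=0
L[5]='q': occ=1, LF[5]=C('q')+1=3+1=4
L[6]='q': occ=2, LF[6]=C('q')+2=3+2=5
L[7]='r': occ=3, LF[7]=C('r')+3=7+3=10
L[8]='r': occ=4, LF[8]=C('r')+4=7+4=11
L[9]='q': occ=3, LF[9]=C('q')+3=3+3=6
L[10]='p': occ=0, LF[10]=C('p')+0=1+0=1
L[11]='r': occ=5, LF[11]=C('r')+5=7+5=12
L[12]='r': occ=6, LF[12]=C('r')+6=7+6=13
L[13]='p': occ=1, LF[13]=C('p')+1=1+1=2

Answer: 7 8 3 9 0 4 5 10 11 6 1 12 13 2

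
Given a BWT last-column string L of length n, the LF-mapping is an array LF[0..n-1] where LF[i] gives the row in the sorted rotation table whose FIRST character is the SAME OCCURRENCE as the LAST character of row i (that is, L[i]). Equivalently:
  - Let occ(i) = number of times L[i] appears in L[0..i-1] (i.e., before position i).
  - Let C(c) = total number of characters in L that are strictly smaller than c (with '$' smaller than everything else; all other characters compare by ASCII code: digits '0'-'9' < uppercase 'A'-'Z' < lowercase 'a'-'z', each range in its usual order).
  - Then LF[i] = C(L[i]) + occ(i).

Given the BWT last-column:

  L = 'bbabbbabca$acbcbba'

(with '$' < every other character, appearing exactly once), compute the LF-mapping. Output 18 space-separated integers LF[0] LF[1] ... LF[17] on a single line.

Answer: 6 7 1 8 9 10 2 11 15 3 0 4 16 12 17 13 14 5

Derivation:
Char counts: '$':1, 'a':5, 'b':9, 'c':3
C (first-col start): C('$')=0, C('a')=1, C('b')=6, C('c')=15
L[0]='b': occ=0, LF[0]=C('b')+0=6+0=6
L[1]='b': occ=1, LF[1]=C('b')+1=6+1=7
L[2]='a': occ=0, LF[2]=C('a')+0=1+0=1
L[3]='b': occ=2, LF[3]=C('b')+2=6+2=8
L[4]='b': occ=3, LF[4]=C('b')+3=6+3=9
L[5]='b': occ=4, LF[5]=C('b')+4=6+4=10
L[6]='a': occ=1, LF[6]=C('a')+1=1+1=2
L[7]='b': occ=5, LF[7]=C('b')+5=6+5=11
L[8]='c': occ=0, LF[8]=C('c')+0=15+0=15
L[9]='a': occ=2, LF[9]=C('a')+2=1+2=3
L[10]='$': occ=0, LF[10]=C('$')+0=0+0=0
L[11]='a': occ=3, LF[11]=C('a')+3=1+3=4
L[12]='c': occ=1, LF[12]=C('c')+1=15+1=16
L[13]='b': occ=6, LF[13]=C('b')+6=6+6=12
L[14]='c': occ=2, LF[14]=C('c')+2=15+2=17
L[15]='b': occ=7, LF[15]=C('b')+7=6+7=13
L[16]='b': occ=8, LF[16]=C('b')+8=6+8=14
L[17]='a': occ=4, LF[17]=C('a')+4=1+4=5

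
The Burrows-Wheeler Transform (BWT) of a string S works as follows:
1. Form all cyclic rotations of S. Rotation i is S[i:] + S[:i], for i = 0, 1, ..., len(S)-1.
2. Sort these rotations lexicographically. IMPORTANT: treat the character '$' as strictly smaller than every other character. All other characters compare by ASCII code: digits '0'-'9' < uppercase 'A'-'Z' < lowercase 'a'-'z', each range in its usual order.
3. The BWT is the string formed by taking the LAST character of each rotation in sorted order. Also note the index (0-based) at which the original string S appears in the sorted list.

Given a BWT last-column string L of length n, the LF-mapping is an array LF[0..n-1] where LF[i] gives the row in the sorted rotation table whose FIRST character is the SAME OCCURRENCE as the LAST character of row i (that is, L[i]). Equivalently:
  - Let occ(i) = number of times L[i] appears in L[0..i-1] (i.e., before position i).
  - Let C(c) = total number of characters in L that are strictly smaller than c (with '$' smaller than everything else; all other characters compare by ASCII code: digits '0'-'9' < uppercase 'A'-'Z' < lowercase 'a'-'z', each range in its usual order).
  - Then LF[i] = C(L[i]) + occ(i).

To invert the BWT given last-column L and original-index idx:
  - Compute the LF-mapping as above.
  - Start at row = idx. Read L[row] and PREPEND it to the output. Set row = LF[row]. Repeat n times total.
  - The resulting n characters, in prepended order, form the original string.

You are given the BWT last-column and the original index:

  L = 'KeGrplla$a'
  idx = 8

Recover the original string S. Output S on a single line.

LF mapping: 2 5 1 9 8 6 7 3 0 4
Walk LF starting at row 8, prepending L[row]:
  step 1: row=8, L[8]='$', prepend. Next row=LF[8]=0
  step 2: row=0, L[0]='K', prepend. Next row=LF[0]=2
  step 3: row=2, L[2]='G', prepend. Next row=LF[2]=1
  step 4: row=1, L[1]='e', prepend. Next row=LF[1]=5
  step 5: row=5, L[5]='l', prepend. Next row=LF[5]=6
  step 6: row=6, L[6]='l', prepend. Next row=LF[6]=7
  step 7: row=7, L[7]='a', prepend. Next row=LF[7]=3
  step 8: row=3, L[3]='r', prepend. Next row=LF[3]=9
  step 9: row=9, L[9]='a', prepend. Next row=LF[9]=4
  step 10: row=4, L[4]='p', prepend. Next row=LF[4]=8
Reversed output: paralleGK$

Answer: paralleGK$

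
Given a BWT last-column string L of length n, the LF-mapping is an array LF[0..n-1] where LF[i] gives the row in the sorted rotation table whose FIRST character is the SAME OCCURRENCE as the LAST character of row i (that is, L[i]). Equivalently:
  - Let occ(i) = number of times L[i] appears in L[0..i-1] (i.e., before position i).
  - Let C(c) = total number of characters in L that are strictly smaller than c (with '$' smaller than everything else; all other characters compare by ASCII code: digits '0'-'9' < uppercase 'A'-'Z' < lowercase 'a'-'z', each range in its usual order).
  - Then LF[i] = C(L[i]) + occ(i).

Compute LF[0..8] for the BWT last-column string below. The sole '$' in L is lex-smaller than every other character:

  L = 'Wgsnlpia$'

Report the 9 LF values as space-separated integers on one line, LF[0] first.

Answer: 1 3 8 6 5 7 4 2 0

Derivation:
Char counts: '$':1, 'W':1, 'a':1, 'g':1, 'i':1, 'l':1, 'n':1, 'p':1, 's':1
C (first-col start): C('$')=0, C('W')=1, C('a')=2, C('g')=3, C('i')=4, C('l')=5, C('n')=6, C('p')=7, C('s')=8
L[0]='W': occ=0, LF[0]=C('W')+0=1+0=1
L[1]='g': occ=0, LF[1]=C('g')+0=3+0=3
L[2]='s': occ=0, LF[2]=C('s')+0=8+0=8
L[3]='n': occ=0, LF[3]=C('n')+0=6+0=6
L[4]='l': occ=0, LF[4]=C('l')+0=5+0=5
L[5]='p': occ=0, LF[5]=C('p')+0=7+0=7
L[6]='i': occ=0, LF[6]=C('i')+0=4+0=4
L[7]='a': occ=0, LF[7]=C('a')+0=2+0=2
L[8]='$': occ=0, LF[8]=C('$')+0=0+0=0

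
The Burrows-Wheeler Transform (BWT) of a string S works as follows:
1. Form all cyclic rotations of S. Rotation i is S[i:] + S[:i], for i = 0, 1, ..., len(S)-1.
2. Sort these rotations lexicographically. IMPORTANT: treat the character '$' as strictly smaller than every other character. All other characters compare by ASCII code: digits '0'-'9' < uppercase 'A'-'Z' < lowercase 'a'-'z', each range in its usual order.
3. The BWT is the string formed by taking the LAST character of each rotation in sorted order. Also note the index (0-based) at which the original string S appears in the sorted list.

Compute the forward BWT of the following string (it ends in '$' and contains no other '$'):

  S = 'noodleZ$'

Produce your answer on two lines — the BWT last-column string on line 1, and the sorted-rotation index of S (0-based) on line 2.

Answer: Zeold$on
5

Derivation:
All 8 rotations (rotation i = S[i:]+S[:i]):
  rot[0] = noodleZ$
  rot[1] = oodleZ$n
  rot[2] = odleZ$no
  rot[3] = dleZ$noo
  rot[4] = leZ$nood
  rot[5] = eZ$noodl
  rot[6] = Z$noodle
  rot[7] = $noodleZ
Sorted (with $ < everything):
  sorted[0] = $noodleZ  (last char: 'Z')
  sorted[1] = Z$noodle  (last char: 'e')
  sorted[2] = dleZ$noo  (last char: 'o')
  sorted[3] = eZ$noodl  (last char: 'l')
  sorted[4] = leZ$nood  (last char: 'd')
  sorted[5] = noodleZ$  (last char: '$')
  sorted[6] = odleZ$no  (last char: 'o')
  sorted[7] = oodleZ$n  (last char: 'n')
Last column: Zeold$on
Original string S is at sorted index 5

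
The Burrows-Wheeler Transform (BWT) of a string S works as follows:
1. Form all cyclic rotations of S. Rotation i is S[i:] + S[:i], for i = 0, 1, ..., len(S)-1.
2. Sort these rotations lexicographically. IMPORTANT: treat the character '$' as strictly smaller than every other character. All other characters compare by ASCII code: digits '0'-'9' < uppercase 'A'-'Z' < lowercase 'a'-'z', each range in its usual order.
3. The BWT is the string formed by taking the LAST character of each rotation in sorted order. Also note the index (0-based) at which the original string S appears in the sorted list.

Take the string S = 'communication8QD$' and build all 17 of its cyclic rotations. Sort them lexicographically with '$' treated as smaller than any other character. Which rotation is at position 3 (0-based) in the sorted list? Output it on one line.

Answer: QD$communication8

Derivation:
All 17 rotations (rotation i = S[i:]+S[:i]):
  rot[0] = communication8QD$
  rot[1] = ommunication8QD$c
  rot[2] = mmunication8QD$co
  rot[3] = munication8QD$com
  rot[4] = unication8QD$comm
  rot[5] = nication8QD$commu
  rot[6] = ication8QD$commun
  rot[7] = cation8QD$communi
  rot[8] = ation8QD$communic
  rot[9] = tion8QD$communica
  rot[10] = ion8QD$communicat
  rot[11] = on8QD$communicati
  rot[12] = n8QD$communicatio
  rot[13] = 8QD$communication
  rot[14] = QD$communication8
  rot[15] = D$communication8Q
  rot[16] = $communication8QD
Sorted (with $ < everything):
  sorted[0] = $communication8QD
  sorted[1] = 8QD$communication
  sorted[2] = D$communication8Q
  sorted[3] = QD$communication8
  sorted[4] = ation8QD$communic
  sorted[5] = cation8QD$communi
  sorted[6] = communication8QD$
  sorted[7] = ication8QD$commun
  sorted[8] = ion8QD$communicat
  sorted[9] = mmunication8QD$co
  sorted[10] = munication8QD$com
  sorted[11] = n8QD$communicatio
  sorted[12] = nication8QD$commu
  sorted[13] = ommunication8QD$c
  sorted[14] = on8QD$communicati
  sorted[15] = tion8QD$communica
  sorted[16] = unication8QD$comm
sorted[3] = QD$communication8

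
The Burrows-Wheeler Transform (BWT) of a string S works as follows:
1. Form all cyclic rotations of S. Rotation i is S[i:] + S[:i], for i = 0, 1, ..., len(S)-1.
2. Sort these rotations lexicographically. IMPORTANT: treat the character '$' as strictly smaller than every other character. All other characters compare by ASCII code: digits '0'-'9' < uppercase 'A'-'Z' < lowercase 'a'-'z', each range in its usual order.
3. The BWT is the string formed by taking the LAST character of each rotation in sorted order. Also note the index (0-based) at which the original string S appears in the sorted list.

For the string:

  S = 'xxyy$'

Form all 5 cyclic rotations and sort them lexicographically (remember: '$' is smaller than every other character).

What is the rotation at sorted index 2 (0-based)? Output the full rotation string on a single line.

All 5 rotations (rotation i = S[i:]+S[:i]):
  rot[0] = xxyy$
  rot[1] = xyy$x
  rot[2] = yy$xx
  rot[3] = y$xxy
  rot[4] = $xxyy
Sorted (with $ < everything):
  sorted[0] = $xxyy
  sorted[1] = xxyy$
  sorted[2] = xyy$x
  sorted[3] = y$xxy
  sorted[4] = yy$xx
sorted[2] = xyy$x

Answer: xyy$x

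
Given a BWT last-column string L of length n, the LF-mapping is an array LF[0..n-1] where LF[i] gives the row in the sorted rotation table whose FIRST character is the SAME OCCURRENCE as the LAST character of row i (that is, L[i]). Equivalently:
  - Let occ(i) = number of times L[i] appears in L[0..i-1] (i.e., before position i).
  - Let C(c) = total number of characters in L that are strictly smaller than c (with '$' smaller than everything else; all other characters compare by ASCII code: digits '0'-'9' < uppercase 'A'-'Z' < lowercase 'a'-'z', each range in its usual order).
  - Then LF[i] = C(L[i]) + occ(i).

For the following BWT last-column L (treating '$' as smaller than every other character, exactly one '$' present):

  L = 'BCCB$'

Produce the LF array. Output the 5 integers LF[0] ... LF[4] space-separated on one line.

Answer: 1 3 4 2 0

Derivation:
Char counts: '$':1, 'B':2, 'C':2
C (first-col start): C('$')=0, C('B')=1, C('C')=3
L[0]='B': occ=0, LF[0]=C('B')+0=1+0=1
L[1]='C': occ=0, LF[1]=C('C')+0=3+0=3
L[2]='C': occ=1, LF[2]=C('C')+1=3+1=4
L[3]='B': occ=1, LF[3]=C('B')+1=1+1=2
L[4]='$': occ=0, LF[4]=C('$')+0=0+0=0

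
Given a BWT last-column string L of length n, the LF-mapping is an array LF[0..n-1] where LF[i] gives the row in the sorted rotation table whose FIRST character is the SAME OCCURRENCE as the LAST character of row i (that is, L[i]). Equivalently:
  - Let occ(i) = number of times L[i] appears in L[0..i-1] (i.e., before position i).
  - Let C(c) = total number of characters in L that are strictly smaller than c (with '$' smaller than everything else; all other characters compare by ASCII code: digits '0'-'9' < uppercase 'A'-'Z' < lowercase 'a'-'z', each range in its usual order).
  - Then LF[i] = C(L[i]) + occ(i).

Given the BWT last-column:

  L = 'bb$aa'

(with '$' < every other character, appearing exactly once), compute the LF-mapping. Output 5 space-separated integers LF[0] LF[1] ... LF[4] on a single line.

Char counts: '$':1, 'a':2, 'b':2
C (first-col start): C('$')=0, C('a')=1, C('b')=3
L[0]='b': occ=0, LF[0]=C('b')+0=3+0=3
L[1]='b': occ=1, LF[1]=C('b')+1=3+1=4
L[2]='$': occ=0, LF[2]=C('$')+0=0+0=0
L[3]='a': occ=0, LF[3]=C('a')+0=1+0=1
L[4]='a': occ=1, LF[4]=C('a')+1=1+1=2

Answer: 3 4 0 1 2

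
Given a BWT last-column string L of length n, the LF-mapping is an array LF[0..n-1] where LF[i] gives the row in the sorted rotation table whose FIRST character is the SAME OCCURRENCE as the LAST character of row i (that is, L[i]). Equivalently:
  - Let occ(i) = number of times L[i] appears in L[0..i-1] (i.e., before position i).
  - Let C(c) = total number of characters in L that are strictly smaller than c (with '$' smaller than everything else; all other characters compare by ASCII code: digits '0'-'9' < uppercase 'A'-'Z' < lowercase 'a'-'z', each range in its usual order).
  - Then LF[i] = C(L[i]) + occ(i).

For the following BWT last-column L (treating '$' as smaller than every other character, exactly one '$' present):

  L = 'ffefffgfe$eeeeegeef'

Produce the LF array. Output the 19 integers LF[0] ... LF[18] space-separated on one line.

Char counts: '$':1, 'e':9, 'f':7, 'g':2
C (first-col start): C('$')=0, C('e')=1, C('f')=10, C('g')=17
L[0]='f': occ=0, LF[0]=C('f')+0=10+0=10
L[1]='f': occ=1, LF[1]=C('f')+1=10+1=11
L[2]='e': occ=0, LF[2]=C('e')+0=1+0=1
L[3]='f': occ=2, LF[3]=C('f')+2=10+2=12
L[4]='f': occ=3, LF[4]=C('f')+3=10+3=13
L[5]='f': occ=4, LF[5]=C('f')+4=10+4=14
L[6]='g': occ=0, LF[6]=C('g')+0=17+0=17
L[7]='f': occ=5, LF[7]=C('f')+5=10+5=15
L[8]='e': occ=1, LF[8]=C('e')+1=1+1=2
L[9]='$': occ=0, LF[9]=C('$')+0=0+0=0
L[10]='e': occ=2, LF[10]=C('e')+2=1+2=3
L[11]='e': occ=3, LF[11]=C('e')+3=1+3=4
L[12]='e': occ=4, LF[12]=C('e')+4=1+4=5
L[13]='e': occ=5, LF[13]=C('e')+5=1+5=6
L[14]='e': occ=6, LF[14]=C('e')+6=1+6=7
L[15]='g': occ=1, LF[15]=C('g')+1=17+1=18
L[16]='e': occ=7, LF[16]=C('e')+7=1+7=8
L[17]='e': occ=8, LF[17]=C('e')+8=1+8=9
L[18]='f': occ=6, LF[18]=C('f')+6=10+6=16

Answer: 10 11 1 12 13 14 17 15 2 0 3 4 5 6 7 18 8 9 16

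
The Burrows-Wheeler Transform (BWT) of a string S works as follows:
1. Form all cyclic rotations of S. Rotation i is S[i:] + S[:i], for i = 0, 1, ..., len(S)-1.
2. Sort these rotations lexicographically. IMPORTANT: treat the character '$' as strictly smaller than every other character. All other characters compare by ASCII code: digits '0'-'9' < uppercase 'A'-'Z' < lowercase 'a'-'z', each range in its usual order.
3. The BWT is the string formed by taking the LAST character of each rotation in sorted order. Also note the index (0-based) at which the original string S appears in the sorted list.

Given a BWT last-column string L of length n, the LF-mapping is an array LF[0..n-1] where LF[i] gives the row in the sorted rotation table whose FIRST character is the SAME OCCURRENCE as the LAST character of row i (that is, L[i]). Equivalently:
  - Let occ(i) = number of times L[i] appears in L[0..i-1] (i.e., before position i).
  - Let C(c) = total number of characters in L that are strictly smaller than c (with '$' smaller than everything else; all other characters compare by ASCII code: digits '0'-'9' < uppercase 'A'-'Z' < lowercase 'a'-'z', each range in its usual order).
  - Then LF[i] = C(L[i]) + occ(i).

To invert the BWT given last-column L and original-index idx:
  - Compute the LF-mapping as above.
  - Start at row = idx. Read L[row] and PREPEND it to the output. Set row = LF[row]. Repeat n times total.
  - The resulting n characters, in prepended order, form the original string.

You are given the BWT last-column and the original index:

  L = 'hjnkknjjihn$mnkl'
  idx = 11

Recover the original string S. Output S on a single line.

LF mapping: 1 4 12 7 8 13 5 6 3 2 14 0 11 15 9 10
Walk LF starting at row 11, prepending L[row]:
  step 1: row=11, L[11]='$', prepend. Next row=LF[11]=0
  step 2: row=0, L[0]='h', prepend. Next row=LF[0]=1
  step 3: row=1, L[1]='j', prepend. Next row=LF[1]=4
  step 4: row=4, L[4]='k', prepend. Next row=LF[4]=8
  step 5: row=8, L[8]='i', prepend. Next row=LF[8]=3
  step 6: row=3, L[3]='k', prepend. Next row=LF[3]=7
  step 7: row=7, L[7]='j', prepend. Next row=LF[7]=6
  step 8: row=6, L[6]='j', prepend. Next row=LF[6]=5
  step 9: row=5, L[5]='n', prepend. Next row=LF[5]=13
  step 10: row=13, L[13]='n', prepend. Next row=LF[13]=15
  step 11: row=15, L[15]='l', prepend. Next row=LF[15]=10
  step 12: row=10, L[10]='n', prepend. Next row=LF[10]=14
  step 13: row=14, L[14]='k', prepend. Next row=LF[14]=9
  step 14: row=9, L[9]='h', prepend. Next row=LF[9]=2
  step 15: row=2, L[2]='n', prepend. Next row=LF[2]=12
  step 16: row=12, L[12]='m', prepend. Next row=LF[12]=11
Reversed output: mnhknlnnjjkikjh$

Answer: mnhknlnnjjkikjh$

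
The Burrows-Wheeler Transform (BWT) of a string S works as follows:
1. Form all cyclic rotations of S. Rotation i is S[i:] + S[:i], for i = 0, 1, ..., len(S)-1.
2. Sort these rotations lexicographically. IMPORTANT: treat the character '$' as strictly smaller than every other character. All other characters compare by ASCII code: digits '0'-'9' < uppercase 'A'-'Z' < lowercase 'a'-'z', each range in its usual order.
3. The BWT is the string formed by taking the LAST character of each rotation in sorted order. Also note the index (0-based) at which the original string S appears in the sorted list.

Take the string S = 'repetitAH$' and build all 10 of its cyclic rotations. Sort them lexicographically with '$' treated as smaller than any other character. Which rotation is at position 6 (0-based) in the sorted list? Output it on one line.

All 10 rotations (rotation i = S[i:]+S[:i]):
  rot[0] = repetitAH$
  rot[1] = epetitAH$r
  rot[2] = petitAH$re
  rot[3] = etitAH$rep
  rot[4] = titAH$repe
  rot[5] = itAH$repet
  rot[6] = tAH$repeti
  rot[7] = AH$repetit
  rot[8] = H$repetitA
  rot[9] = $repetitAH
Sorted (with $ < everything):
  sorted[0] = $repetitAH
  sorted[1] = AH$repetit
  sorted[2] = H$repetitA
  sorted[3] = epetitAH$r
  sorted[4] = etitAH$rep
  sorted[5] = itAH$repet
  sorted[6] = petitAH$re
  sorted[7] = repetitAH$
  sorted[8] = tAH$repeti
  sorted[9] = titAH$repe
sorted[6] = petitAH$re

Answer: petitAH$re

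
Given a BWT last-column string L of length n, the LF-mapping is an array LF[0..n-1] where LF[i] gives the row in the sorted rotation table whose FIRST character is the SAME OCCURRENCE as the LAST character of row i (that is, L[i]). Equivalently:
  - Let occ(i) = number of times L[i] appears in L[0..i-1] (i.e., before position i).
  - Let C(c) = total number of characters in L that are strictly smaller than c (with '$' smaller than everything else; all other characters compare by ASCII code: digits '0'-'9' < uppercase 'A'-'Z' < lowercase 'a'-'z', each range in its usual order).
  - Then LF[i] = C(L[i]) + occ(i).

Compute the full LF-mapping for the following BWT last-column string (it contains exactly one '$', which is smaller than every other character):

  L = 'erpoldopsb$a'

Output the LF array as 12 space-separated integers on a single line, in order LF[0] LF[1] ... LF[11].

Answer: 4 10 8 6 5 3 7 9 11 2 0 1

Derivation:
Char counts: '$':1, 'a':1, 'b':1, 'd':1, 'e':1, 'l':1, 'o':2, 'p':2, 'r':1, 's':1
C (first-col start): C('$')=0, C('a')=1, C('b')=2, C('d')=3, C('e')=4, C('l')=5, C('o')=6, C('p')=8, C('r')=10, C('s')=11
L[0]='e': occ=0, LF[0]=C('e')+0=4+0=4
L[1]='r': occ=0, LF[1]=C('r')+0=10+0=10
L[2]='p': occ=0, LF[2]=C('p')+0=8+0=8
L[3]='o': occ=0, LF[3]=C('o')+0=6+0=6
L[4]='l': occ=0, LF[4]=C('l')+0=5+0=5
L[5]='d': occ=0, LF[5]=C('d')+0=3+0=3
L[6]='o': occ=1, LF[6]=C('o')+1=6+1=7
L[7]='p': occ=1, LF[7]=C('p')+1=8+1=9
L[8]='s': occ=0, LF[8]=C('s')+0=11+0=11
L[9]='b': occ=0, LF[9]=C('b')+0=2+0=2
L[10]='$': occ=0, LF[10]=C('$')+0=0+0=0
L[11]='a': occ=0, LF[11]=C('a')+0=1+0=1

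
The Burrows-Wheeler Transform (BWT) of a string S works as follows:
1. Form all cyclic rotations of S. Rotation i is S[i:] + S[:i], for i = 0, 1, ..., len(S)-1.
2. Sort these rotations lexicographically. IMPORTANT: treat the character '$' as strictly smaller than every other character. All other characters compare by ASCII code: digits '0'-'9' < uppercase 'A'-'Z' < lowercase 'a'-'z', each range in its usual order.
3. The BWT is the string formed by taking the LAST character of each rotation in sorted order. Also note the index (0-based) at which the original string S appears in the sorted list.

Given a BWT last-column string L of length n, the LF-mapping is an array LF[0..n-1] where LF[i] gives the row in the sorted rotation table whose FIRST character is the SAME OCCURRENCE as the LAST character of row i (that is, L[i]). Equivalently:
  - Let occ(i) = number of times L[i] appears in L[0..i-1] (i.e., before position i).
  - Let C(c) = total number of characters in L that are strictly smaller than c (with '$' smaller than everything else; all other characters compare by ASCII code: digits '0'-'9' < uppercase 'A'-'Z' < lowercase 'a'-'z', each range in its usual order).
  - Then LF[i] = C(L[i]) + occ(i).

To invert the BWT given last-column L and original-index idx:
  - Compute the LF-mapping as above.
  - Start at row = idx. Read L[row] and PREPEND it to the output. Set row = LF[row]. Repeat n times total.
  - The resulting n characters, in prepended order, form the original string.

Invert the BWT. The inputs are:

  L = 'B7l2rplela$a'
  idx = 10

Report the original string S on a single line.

LF mapping: 3 2 7 1 11 10 8 6 9 4 0 5
Walk LF starting at row 10, prepending L[row]:
  step 1: row=10, L[10]='$', prepend. Next row=LF[10]=0
  step 2: row=0, L[0]='B', prepend. Next row=LF[0]=3
  step 3: row=3, L[3]='2', prepend. Next row=LF[3]=1
  step 4: row=1, L[1]='7', prepend. Next row=LF[1]=2
  step 5: row=2, L[2]='l', prepend. Next row=LF[2]=7
  step 6: row=7, L[7]='e', prepend. Next row=LF[7]=6
  step 7: row=6, L[6]='l', prepend. Next row=LF[6]=8
  step 8: row=8, L[8]='l', prepend. Next row=LF[8]=9
  step 9: row=9, L[9]='a', prepend. Next row=LF[9]=4
  step 10: row=4, L[4]='r', prepend. Next row=LF[4]=11
  step 11: row=11, L[11]='a', prepend. Next row=LF[11]=5
  step 12: row=5, L[5]='p', prepend. Next row=LF[5]=10
Reversed output: parallel72B$

Answer: parallel72B$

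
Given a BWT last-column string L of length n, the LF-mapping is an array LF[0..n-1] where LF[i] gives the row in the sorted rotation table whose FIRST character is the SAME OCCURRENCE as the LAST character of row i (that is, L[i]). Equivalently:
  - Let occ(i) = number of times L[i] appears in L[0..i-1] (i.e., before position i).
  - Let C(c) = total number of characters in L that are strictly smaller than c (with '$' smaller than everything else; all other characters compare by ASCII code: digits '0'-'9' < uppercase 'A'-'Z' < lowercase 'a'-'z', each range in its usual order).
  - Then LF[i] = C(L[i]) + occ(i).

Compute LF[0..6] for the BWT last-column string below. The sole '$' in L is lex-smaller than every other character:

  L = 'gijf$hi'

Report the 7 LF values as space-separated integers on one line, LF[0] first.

Answer: 2 4 6 1 0 3 5

Derivation:
Char counts: '$':1, 'f':1, 'g':1, 'h':1, 'i':2, 'j':1
C (first-col start): C('$')=0, C('f')=1, C('g')=2, C('h')=3, C('i')=4, C('j')=6
L[0]='g': occ=0, LF[0]=C('g')+0=2+0=2
L[1]='i': occ=0, LF[1]=C('i')+0=4+0=4
L[2]='j': occ=0, LF[2]=C('j')+0=6+0=6
L[3]='f': occ=0, LF[3]=C('f')+0=1+0=1
L[4]='$': occ=0, LF[4]=C('$')+0=0+0=0
L[5]='h': occ=0, LF[5]=C('h')+0=3+0=3
L[6]='i': occ=1, LF[6]=C('i')+1=4+1=5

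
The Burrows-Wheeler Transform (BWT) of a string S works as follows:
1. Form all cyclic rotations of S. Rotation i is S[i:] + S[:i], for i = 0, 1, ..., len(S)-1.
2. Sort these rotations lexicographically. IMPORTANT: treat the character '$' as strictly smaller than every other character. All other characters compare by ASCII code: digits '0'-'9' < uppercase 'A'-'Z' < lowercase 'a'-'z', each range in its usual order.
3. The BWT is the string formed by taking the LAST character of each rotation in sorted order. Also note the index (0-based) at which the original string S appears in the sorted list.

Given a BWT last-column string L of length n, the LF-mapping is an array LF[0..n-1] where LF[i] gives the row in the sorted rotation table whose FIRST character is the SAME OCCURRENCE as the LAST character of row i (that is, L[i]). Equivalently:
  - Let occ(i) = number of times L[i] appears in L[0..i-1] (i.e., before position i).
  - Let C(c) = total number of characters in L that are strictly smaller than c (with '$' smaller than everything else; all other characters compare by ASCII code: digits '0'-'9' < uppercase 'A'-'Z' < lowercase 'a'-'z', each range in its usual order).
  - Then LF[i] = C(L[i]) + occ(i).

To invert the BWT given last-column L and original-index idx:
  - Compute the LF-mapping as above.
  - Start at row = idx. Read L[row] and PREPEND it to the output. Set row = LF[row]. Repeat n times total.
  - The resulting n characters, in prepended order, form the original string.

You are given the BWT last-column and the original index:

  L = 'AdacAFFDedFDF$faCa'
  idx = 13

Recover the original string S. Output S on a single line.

Answer: cCeFaADFFDadFafdA$

Derivation:
LF mapping: 1 14 10 13 2 6 7 4 16 15 8 5 9 0 17 11 3 12
Walk LF starting at row 13, prepending L[row]:
  step 1: row=13, L[13]='$', prepend. Next row=LF[13]=0
  step 2: row=0, L[0]='A', prepend. Next row=LF[0]=1
  step 3: row=1, L[1]='d', prepend. Next row=LF[1]=14
  step 4: row=14, L[14]='f', prepend. Next row=LF[14]=17
  step 5: row=17, L[17]='a', prepend. Next row=LF[17]=12
  step 6: row=12, L[12]='F', prepend. Next row=LF[12]=9
  step 7: row=9, L[9]='d', prepend. Next row=LF[9]=15
  step 8: row=15, L[15]='a', prepend. Next row=LF[15]=11
  step 9: row=11, L[11]='D', prepend. Next row=LF[11]=5
  step 10: row=5, L[5]='F', prepend. Next row=LF[5]=6
  step 11: row=6, L[6]='F', prepend. Next row=LF[6]=7
  step 12: row=7, L[7]='D', prepend. Next row=LF[7]=4
  step 13: row=4, L[4]='A', prepend. Next row=LF[4]=2
  step 14: row=2, L[2]='a', prepend. Next row=LF[2]=10
  step 15: row=10, L[10]='F', prepend. Next row=LF[10]=8
  step 16: row=8, L[8]='e', prepend. Next row=LF[8]=16
  step 17: row=16, L[16]='C', prepend. Next row=LF[16]=3
  step 18: row=3, L[3]='c', prepend. Next row=LF[3]=13
Reversed output: cCeFaADFFDadFafdA$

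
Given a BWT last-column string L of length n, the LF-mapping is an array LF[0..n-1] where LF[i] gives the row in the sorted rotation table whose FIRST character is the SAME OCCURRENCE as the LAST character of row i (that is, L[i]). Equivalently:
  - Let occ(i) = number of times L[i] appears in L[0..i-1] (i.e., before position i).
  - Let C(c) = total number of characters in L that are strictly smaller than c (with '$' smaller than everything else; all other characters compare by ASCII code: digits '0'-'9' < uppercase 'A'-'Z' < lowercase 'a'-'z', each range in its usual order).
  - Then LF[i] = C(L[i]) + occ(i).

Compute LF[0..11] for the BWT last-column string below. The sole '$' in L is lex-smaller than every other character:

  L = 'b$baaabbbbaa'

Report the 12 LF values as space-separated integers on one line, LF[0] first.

Answer: 6 0 7 1 2 3 8 9 10 11 4 5

Derivation:
Char counts: '$':1, 'a':5, 'b':6
C (first-col start): C('$')=0, C('a')=1, C('b')=6
L[0]='b': occ=0, LF[0]=C('b')+0=6+0=6
L[1]='$': occ=0, LF[1]=C('$')+0=0+0=0
L[2]='b': occ=1, LF[2]=C('b')+1=6+1=7
L[3]='a': occ=0, LF[3]=C('a')+0=1+0=1
L[4]='a': occ=1, LF[4]=C('a')+1=1+1=2
L[5]='a': occ=2, LF[5]=C('a')+2=1+2=3
L[6]='b': occ=2, LF[6]=C('b')+2=6+2=8
L[7]='b': occ=3, LF[7]=C('b')+3=6+3=9
L[8]='b': occ=4, LF[8]=C('b')+4=6+4=10
L[9]='b': occ=5, LF[9]=C('b')+5=6+5=11
L[10]='a': occ=3, LF[10]=C('a')+3=1+3=4
L[11]='a': occ=4, LF[11]=C('a')+4=1+4=5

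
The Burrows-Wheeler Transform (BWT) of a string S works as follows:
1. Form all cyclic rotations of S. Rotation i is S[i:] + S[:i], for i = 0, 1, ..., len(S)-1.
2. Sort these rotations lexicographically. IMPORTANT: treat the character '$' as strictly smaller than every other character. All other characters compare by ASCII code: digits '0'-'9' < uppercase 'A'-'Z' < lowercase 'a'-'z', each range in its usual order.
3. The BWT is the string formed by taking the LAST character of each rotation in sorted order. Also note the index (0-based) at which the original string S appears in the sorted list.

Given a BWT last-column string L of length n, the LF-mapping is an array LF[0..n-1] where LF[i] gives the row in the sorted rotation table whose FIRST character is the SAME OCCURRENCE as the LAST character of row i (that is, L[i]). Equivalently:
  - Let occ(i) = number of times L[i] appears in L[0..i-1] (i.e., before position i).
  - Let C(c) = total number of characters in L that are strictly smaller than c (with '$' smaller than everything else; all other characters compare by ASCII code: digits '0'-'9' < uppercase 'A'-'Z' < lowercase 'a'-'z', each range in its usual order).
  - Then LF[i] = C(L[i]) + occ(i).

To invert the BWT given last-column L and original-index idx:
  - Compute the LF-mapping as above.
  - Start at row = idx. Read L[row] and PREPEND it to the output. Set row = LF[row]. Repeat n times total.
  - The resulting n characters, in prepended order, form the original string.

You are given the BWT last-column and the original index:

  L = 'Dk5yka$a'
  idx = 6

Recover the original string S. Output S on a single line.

Answer: kayak5D$

Derivation:
LF mapping: 2 5 1 7 6 3 0 4
Walk LF starting at row 6, prepending L[row]:
  step 1: row=6, L[6]='$', prepend. Next row=LF[6]=0
  step 2: row=0, L[0]='D', prepend. Next row=LF[0]=2
  step 3: row=2, L[2]='5', prepend. Next row=LF[2]=1
  step 4: row=1, L[1]='k', prepend. Next row=LF[1]=5
  step 5: row=5, L[5]='a', prepend. Next row=LF[5]=3
  step 6: row=3, L[3]='y', prepend. Next row=LF[3]=7
  step 7: row=7, L[7]='a', prepend. Next row=LF[7]=4
  step 8: row=4, L[4]='k', prepend. Next row=LF[4]=6
Reversed output: kayak5D$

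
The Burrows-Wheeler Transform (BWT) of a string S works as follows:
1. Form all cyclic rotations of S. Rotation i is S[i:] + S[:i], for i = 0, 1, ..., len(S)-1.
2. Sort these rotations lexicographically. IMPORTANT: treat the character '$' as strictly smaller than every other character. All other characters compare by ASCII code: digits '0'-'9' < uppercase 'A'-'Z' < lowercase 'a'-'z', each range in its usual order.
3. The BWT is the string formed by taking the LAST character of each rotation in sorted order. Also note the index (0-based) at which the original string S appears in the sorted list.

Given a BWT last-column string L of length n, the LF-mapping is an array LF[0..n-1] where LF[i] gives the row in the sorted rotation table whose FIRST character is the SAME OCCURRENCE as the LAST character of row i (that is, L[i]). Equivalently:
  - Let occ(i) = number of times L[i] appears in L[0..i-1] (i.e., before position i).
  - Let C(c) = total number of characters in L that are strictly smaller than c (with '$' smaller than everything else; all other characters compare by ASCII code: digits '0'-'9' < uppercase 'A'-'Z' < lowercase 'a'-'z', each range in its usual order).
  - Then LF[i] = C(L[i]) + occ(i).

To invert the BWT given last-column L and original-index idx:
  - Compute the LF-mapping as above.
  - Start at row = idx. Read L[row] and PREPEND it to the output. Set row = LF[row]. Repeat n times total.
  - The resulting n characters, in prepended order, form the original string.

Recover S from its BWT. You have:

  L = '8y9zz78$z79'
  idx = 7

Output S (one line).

LF mapping: 3 7 5 8 9 1 4 0 10 2 6
Walk LF starting at row 7, prepending L[row]:
  step 1: row=7, L[7]='$', prepend. Next row=LF[7]=0
  step 2: row=0, L[0]='8', prepend. Next row=LF[0]=3
  step 3: row=3, L[3]='z', prepend. Next row=LF[3]=8
  step 4: row=8, L[8]='z', prepend. Next row=LF[8]=10
  step 5: row=10, L[10]='9', prepend. Next row=LF[10]=6
  step 6: row=6, L[6]='8', prepend. Next row=LF[6]=4
  step 7: row=4, L[4]='z', prepend. Next row=LF[4]=9
  step 8: row=9, L[9]='7', prepend. Next row=LF[9]=2
  step 9: row=2, L[2]='9', prepend. Next row=LF[2]=5
  step 10: row=5, L[5]='7', prepend. Next row=LF[5]=1
  step 11: row=1, L[1]='y', prepend. Next row=LF[1]=7
Reversed output: y797z89zz8$

Answer: y797z89zz8$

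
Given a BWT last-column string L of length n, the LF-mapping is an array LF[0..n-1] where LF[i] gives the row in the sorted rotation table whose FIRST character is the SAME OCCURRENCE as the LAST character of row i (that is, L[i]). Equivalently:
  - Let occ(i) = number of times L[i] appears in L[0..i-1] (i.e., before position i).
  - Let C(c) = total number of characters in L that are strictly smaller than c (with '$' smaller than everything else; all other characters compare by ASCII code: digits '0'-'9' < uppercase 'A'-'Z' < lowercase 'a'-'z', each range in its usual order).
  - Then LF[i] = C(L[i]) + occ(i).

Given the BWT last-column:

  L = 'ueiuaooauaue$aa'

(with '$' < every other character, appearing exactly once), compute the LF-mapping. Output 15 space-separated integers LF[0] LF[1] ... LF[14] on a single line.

Char counts: '$':1, 'a':5, 'e':2, 'i':1, 'o':2, 'u':4
C (first-col start): C('$')=0, C('a')=1, C('e')=6, C('i')=8, C('o')=9, C('u')=11
L[0]='u': occ=0, LF[0]=C('u')+0=11+0=11
L[1]='e': occ=0, LF[1]=C('e')+0=6+0=6
L[2]='i': occ=0, LF[2]=C('i')+0=8+0=8
L[3]='u': occ=1, LF[3]=C('u')+1=11+1=12
L[4]='a': occ=0, LF[4]=C('a')+0=1+0=1
L[5]='o': occ=0, LF[5]=C('o')+0=9+0=9
L[6]='o': occ=1, LF[6]=C('o')+1=9+1=10
L[7]='a': occ=1, LF[7]=C('a')+1=1+1=2
L[8]='u': occ=2, LF[8]=C('u')+2=11+2=13
L[9]='a': occ=2, LF[9]=C('a')+2=1+2=3
L[10]='u': occ=3, LF[10]=C('u')+3=11+3=14
L[11]='e': occ=1, LF[11]=C('e')+1=6+1=7
L[12]='$': occ=0, LF[12]=C('$')+0=0+0=0
L[13]='a': occ=3, LF[13]=C('a')+3=1+3=4
L[14]='a': occ=4, LF[14]=C('a')+4=1+4=5

Answer: 11 6 8 12 1 9 10 2 13 3 14 7 0 4 5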